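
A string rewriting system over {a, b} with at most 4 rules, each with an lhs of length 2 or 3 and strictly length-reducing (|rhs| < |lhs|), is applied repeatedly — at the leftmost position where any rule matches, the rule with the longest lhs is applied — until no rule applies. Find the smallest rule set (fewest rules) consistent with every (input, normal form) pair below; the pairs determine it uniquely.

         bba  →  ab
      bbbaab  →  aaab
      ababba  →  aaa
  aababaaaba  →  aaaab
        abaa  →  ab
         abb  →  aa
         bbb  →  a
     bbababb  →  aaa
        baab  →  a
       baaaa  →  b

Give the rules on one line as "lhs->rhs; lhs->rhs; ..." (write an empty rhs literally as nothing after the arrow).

  | bba => ab
  | bbbaab => aaab
  | ababba => abbba => aaa
  | aababaaaba => aabbaaaba => aaabaaba => aaababa => aaabba => aaaab

ba->b; bb->a; bba->ab; bbb->a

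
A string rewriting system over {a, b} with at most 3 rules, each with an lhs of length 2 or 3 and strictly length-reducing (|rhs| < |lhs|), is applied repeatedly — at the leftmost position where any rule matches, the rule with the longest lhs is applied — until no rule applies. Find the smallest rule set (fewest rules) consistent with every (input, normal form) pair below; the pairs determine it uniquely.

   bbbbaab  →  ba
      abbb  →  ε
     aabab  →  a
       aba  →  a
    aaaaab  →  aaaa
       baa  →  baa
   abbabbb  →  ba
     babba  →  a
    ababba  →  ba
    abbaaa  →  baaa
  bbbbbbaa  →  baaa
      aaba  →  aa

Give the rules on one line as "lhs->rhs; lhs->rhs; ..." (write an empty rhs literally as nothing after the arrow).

  | bbbbaab => babaab => baab => ba
  | abbb => bb => ε
  | aabab => aab => a
  | aba => a

ab->; bb->; bbb->ba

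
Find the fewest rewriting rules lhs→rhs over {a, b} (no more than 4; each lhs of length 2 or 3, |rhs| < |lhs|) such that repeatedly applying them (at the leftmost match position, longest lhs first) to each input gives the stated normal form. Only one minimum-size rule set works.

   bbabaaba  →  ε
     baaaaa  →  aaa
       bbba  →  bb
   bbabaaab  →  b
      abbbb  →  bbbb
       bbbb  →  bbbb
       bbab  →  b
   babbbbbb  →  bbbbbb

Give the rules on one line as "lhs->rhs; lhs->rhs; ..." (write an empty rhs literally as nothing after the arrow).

ab->b; ba->; baa->; bab->ab

  | bbabaaba => babaaba => abaaba => baaba => ba => ε
  | baaaaa => aaa
  | bbba => bb
  | bbabaaab => babaaab => abaaab => baaab => ab => b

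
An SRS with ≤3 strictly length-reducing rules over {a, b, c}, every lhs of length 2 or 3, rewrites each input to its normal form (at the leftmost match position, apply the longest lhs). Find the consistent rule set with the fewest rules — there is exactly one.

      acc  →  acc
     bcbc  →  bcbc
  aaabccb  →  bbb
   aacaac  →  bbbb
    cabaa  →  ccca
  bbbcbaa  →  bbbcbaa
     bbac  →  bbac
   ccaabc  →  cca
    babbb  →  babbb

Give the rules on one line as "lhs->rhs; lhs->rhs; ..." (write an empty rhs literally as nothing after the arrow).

  | acc
  | bcbc
  | aaabccb => aacb => bbb
  | aacaac => bbaac => bbbb

aac->bb; aba->cc; abc->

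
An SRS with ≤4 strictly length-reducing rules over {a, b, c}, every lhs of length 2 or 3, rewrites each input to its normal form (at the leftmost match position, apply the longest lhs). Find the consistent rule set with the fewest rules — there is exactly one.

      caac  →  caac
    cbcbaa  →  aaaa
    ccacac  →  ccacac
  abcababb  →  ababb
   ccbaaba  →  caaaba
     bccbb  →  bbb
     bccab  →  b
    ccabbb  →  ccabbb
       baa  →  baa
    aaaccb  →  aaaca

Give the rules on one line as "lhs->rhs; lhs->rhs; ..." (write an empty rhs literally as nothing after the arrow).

  | caac
  | cbcbaa => acbaa => aaaa
  | ccacac
  | abcababb => ababb

bc->b; bca->; cb->a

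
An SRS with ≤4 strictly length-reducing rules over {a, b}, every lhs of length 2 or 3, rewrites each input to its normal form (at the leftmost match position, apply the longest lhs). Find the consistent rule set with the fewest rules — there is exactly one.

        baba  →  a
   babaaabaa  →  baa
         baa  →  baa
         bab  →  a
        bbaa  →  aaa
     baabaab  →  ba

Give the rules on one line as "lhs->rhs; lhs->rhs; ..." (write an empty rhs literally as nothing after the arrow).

  | baba => bab => bb => a
  | babaaabaa => babaabaa => bababaa => babbaa => baa
  | baa
  | bab => bb => a

ab->b; aba->ab; abb->; bb->a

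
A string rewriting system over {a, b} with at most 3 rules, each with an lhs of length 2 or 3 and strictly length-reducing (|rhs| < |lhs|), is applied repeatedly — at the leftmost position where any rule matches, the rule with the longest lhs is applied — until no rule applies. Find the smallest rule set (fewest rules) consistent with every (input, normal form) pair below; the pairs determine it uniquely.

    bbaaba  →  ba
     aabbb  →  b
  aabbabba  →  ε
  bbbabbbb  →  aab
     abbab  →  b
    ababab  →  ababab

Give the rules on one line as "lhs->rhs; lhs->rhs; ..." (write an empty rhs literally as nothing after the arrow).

  | bbaaba => aaaba => ba
  | aabbb => aaab => b
  | aabbabba => aaaabba => abba => aaa => ε
  | bbbabbbb => ababbbb => abaabb => abbb => aab

aaa->; baa->b; bb->a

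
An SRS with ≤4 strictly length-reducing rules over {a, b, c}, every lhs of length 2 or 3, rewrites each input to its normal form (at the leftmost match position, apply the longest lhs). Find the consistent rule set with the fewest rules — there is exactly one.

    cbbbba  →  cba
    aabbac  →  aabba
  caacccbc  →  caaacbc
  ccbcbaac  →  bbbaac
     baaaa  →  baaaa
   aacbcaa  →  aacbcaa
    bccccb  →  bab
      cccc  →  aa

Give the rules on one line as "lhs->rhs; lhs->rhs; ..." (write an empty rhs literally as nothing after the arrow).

  | cbbbba => cbbba => cbba => cba
  | aabbac => aabba
  | caacccbc => caaacbc
  | ccbcbaac => abcbaac => bbbaac

abc->bb; bac->ba; cbb->cb; cc->a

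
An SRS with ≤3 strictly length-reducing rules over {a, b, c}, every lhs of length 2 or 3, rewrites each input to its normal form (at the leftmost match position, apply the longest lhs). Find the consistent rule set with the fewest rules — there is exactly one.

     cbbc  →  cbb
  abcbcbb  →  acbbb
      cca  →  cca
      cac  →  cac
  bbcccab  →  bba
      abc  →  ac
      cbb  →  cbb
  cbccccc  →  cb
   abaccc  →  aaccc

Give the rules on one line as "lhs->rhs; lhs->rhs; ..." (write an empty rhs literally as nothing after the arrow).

  | cbbc => cbb
  | abcbcbb => acbcbb => acbbb
  | cca
  | cac

ab->a; bc->b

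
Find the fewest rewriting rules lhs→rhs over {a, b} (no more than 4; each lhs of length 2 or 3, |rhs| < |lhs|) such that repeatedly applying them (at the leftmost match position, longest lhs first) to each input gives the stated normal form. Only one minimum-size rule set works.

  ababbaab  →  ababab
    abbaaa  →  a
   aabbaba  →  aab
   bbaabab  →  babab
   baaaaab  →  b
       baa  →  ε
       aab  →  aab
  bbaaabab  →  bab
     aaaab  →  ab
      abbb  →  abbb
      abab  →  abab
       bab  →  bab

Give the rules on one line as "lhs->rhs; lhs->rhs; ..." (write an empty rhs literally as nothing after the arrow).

  | ababbaab => ababab
  | abbaaa => abaa => a
  | aabbaba => aabba => aab
  | bbaabab => babab

aaa->; baa->; bba->b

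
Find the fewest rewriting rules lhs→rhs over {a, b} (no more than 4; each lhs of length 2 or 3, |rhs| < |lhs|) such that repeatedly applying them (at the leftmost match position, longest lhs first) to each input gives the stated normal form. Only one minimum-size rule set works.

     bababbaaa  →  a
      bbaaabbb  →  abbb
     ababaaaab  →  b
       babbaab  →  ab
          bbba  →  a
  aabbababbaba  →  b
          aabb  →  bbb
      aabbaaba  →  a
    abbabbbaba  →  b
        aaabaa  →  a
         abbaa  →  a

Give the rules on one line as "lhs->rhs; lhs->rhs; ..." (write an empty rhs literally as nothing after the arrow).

aa->b; ba->a; baa->; bba->a

  | bababbaaa => ababbaaa => aabbaaa => bbbaaa => baaa => a
  | bbaaabbb => aaabbb => babbb => abbb
  | ababaaaab => aabaaaab => bbaaaab => aaaab => baab => b
  | babbaab => abbaab => aaab => bab => ab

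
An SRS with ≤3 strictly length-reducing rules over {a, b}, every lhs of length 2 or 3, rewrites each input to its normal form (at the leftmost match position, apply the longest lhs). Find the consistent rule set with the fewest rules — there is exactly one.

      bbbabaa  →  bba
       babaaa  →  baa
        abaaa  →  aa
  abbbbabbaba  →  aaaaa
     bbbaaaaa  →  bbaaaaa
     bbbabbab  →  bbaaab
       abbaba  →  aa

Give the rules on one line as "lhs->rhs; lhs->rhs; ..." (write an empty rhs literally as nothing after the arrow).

  | bbbabaa => bbabaa => bba
  | babaaa => baa
  | abaaa => aa
  | abbbbabbaba => aabbabbaba => aaaabbaba => aaaaaaba => aaaaa

aba->; abb->aa; bbb->bb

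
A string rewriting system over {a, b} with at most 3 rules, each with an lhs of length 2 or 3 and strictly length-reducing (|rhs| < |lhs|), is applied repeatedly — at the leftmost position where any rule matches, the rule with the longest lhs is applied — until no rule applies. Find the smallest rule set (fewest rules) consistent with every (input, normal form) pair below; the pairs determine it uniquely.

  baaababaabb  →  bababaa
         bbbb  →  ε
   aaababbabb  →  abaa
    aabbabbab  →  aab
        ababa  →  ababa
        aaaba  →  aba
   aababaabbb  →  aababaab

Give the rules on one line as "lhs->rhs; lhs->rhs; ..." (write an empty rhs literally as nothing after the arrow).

aaa->a; bb->

  | baaababaabb => bababaabb => bababaa
  | bbbb => bb => ε
  | aaababbabb => ababbabb => abaabb => abaa
  | aabbabbab => aaabbab => abbab => aab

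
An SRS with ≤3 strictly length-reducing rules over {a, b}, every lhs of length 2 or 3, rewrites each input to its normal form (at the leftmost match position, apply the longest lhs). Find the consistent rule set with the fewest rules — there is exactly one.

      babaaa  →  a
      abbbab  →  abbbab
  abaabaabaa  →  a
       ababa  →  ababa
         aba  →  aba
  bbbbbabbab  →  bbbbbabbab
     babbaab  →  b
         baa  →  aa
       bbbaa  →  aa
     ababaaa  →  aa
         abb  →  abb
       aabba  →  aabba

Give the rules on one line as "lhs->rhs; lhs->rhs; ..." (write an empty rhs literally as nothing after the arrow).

aaa->; baa->aa

  | babaaa => baaaa => aaaa => a
  | abbbab
  | abaabaabaa => aaabaabaa => baabaa => aabaa => aaaa => a
  | ababa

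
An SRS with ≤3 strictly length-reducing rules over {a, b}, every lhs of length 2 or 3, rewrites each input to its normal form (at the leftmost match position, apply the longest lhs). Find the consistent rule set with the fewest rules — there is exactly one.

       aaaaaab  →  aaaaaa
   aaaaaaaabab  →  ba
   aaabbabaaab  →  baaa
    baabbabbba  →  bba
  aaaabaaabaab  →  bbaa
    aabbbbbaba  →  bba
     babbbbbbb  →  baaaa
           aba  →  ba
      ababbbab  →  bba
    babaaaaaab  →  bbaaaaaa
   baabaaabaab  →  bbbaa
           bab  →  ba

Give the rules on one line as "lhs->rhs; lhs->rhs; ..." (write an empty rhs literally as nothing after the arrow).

ab->a; aba->ba; abb->aa

  | aaaaaab => aaaaaa
  | aaaaaaaabab => aaaaaaabab => aaaaaabab => aaaaabab => aaaabab => aaabab => aabab => abab => bab => ba
  | aaabbabaaab => aaaaabaaab => aaaabaaab => aaabaaab => aabaaab => abaaab => baaab => baaa
  | baabbabbba => baaaabbba => baaaaaba => baaaaba => baaaba => baaba => baba => bba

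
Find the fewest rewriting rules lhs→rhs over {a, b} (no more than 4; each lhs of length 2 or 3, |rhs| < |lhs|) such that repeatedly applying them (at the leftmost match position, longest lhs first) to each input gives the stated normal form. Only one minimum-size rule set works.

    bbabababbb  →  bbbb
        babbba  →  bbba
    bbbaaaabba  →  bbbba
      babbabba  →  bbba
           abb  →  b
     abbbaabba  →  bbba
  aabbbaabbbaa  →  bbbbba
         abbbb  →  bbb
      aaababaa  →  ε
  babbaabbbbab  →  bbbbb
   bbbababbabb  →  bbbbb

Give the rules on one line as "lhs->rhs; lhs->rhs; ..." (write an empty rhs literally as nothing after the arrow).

aa->; ab->; baa->ba

  | bbabababbb => bbababbb => bbabbb => bbbb
  | babbba => bbba
  | bbbaaaabba => bbbaaabba => bbbaabba => bbbabba => bbbba
  | babbabba => bbabba => bbba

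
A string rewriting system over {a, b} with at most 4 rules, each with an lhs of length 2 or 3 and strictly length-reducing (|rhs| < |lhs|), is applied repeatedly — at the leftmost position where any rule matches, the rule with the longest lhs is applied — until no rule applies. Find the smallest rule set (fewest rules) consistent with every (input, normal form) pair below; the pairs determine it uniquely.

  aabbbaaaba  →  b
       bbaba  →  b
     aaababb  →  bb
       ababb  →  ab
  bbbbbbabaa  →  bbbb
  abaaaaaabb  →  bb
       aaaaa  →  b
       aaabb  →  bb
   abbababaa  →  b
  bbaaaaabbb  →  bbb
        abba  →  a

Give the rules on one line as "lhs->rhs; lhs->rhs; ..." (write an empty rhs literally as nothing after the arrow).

aa->b; abb->ab; ba->

  | aabbbaaaba => bbbbaaaba => bbbaaba => bbaba => bba => b
  | bbaba => bba => b
  | aaababb => bababb => babb => bb
  | ababb => abb => ab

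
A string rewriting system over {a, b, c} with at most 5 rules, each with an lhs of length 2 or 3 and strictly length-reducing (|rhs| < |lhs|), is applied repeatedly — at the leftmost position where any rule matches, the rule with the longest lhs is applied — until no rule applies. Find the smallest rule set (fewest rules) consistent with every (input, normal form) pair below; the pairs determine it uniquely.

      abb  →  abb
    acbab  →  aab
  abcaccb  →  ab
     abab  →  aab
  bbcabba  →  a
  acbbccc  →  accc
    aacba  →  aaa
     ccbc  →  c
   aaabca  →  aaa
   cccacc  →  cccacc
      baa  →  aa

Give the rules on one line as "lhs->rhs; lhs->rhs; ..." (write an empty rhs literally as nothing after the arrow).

ba->a; bc->c; bca->; cb->b

  | abb
  | acbab => abab => aab
  | abcaccb => accb => acb => ab
  | abab => aab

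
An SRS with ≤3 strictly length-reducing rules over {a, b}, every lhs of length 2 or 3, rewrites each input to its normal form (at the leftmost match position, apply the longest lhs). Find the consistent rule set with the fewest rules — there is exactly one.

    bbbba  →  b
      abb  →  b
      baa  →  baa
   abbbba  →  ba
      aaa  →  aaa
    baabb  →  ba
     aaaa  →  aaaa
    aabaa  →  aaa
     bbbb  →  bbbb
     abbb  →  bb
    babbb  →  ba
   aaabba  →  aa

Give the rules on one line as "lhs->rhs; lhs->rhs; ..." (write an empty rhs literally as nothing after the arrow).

  | bbbba => bbab => abb => b
  | abb => b
  | baa
  | abbbba => bbba => bab => ba

ab->; bab->ba; bba->ab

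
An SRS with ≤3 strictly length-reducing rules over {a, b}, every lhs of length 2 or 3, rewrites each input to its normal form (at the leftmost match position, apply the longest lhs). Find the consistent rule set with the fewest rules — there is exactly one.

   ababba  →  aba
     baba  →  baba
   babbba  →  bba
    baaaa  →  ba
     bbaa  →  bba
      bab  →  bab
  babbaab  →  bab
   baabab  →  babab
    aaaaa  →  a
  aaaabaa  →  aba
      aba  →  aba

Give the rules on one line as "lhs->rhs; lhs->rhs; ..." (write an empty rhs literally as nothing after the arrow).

aa->a; abb->

  | ababba => aba
  | baba
  | babbba => bba
  | baaaa => baaa => baa => ba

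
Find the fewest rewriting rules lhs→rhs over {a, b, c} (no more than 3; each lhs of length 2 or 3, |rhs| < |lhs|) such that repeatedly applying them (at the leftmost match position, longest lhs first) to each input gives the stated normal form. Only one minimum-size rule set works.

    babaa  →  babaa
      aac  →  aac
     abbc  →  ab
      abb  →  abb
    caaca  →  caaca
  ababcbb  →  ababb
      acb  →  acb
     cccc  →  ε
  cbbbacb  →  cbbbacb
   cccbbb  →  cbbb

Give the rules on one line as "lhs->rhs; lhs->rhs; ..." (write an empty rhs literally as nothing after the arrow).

  | babaa
  | aac
  | abbc => ab
  | abb

bc->; cc->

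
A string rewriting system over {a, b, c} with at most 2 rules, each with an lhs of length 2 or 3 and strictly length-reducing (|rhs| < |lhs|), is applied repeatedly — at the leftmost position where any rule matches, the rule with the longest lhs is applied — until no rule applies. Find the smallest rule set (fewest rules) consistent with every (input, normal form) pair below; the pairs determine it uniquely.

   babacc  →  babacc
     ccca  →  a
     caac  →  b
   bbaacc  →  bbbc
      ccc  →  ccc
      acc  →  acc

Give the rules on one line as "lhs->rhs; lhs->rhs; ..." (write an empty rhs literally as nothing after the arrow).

aac->b; ca->a

  | babacc
  | ccca => cca => ca => a
  | caac => aac => b
  | bbaacc => bbbc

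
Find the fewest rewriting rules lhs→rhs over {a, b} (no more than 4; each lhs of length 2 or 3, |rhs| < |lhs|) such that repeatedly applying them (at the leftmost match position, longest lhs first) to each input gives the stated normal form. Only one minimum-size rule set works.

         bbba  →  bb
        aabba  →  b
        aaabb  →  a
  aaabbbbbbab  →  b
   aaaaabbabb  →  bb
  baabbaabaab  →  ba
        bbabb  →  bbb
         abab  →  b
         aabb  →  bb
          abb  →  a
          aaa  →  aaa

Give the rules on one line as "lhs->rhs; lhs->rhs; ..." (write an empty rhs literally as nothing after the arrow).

aab->b; ab->a; bba->b

  | bbba => bb
  | aabba => bba => b
  | aaabb => abb => ab => a
  | aaabbbbbbab => abbbbbbab => abbbbbab => abbbbab => abbbab => abbab => abab => aab => b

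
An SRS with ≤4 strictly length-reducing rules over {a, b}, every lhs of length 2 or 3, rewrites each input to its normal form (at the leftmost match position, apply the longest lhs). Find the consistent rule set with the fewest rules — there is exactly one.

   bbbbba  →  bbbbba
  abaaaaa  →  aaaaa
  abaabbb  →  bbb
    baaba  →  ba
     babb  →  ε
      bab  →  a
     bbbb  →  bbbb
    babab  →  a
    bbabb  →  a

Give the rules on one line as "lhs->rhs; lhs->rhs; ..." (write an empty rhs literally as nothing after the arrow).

  | bbbbba
  | abaaaaa => aaaaa
  | abaabbb => aabbb => abbb => bbb
  | baaba => ba

ab->; abb->bb; baa->; bab->a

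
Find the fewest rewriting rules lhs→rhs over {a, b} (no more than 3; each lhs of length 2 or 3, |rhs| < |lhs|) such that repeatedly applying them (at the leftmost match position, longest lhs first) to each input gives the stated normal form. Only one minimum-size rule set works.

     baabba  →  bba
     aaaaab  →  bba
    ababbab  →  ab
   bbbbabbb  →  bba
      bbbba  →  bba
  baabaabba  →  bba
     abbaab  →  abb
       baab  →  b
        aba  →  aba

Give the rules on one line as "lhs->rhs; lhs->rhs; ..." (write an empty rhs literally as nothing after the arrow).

  | baabba => bbbba => bba
  | aaaaab => baaab => bbab => bba
  | ababbab => ababab => abaab => abbb => ab
  | bbbbabbb => bbabbb => bbabb => bbab => bba

aa->b; bab->ba; bbb->b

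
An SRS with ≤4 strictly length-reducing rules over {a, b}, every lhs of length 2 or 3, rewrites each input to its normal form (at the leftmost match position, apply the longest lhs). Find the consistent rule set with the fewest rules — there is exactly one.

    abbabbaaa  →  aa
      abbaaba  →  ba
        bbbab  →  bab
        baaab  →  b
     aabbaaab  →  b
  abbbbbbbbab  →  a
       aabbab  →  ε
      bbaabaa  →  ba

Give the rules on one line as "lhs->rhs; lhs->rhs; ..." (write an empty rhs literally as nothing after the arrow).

  | abbabbaaa => abbbaaa => abaaa => aa
  | abbaaba => ababa => ba
  | bbbab => bab
  | baaab => baba => b

aab->ba; aba->; bb->; bba->b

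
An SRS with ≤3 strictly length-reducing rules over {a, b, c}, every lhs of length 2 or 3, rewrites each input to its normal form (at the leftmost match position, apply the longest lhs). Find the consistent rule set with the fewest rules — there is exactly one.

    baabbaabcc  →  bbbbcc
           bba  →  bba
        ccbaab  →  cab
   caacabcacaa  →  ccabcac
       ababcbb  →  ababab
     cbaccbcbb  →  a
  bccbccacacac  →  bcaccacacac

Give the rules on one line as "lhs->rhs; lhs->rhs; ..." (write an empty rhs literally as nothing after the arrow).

aa->; cb->a

  | baabbaabcc => bbbaabcc => bbbbcc
  | bba
  | ccbaab => caaab => cab
  | caacabcacaa => ccabcacaa => ccabcac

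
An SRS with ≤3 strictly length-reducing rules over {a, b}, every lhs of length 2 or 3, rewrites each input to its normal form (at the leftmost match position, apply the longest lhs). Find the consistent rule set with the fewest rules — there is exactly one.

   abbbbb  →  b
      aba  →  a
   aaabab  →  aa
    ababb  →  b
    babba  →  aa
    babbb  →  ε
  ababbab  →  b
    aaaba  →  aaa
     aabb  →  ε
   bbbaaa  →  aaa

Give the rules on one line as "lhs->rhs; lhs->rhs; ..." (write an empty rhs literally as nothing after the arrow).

  | abbbbb => bbbb => abb => b
  | aba => a
  | aaabab => aaab => aa
  | ababb => abb => b

ab->; bb->a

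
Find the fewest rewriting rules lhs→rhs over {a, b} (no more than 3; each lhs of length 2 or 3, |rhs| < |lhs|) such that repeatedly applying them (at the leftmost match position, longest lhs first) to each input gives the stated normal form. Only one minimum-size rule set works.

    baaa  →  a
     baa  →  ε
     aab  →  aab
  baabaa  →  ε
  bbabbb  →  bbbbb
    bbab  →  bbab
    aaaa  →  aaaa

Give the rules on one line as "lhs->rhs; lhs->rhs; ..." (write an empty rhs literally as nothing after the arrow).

abb->bb; baa->

  | baaa => a
  | baa => ε
  | aab
  | baabaa => baa => ε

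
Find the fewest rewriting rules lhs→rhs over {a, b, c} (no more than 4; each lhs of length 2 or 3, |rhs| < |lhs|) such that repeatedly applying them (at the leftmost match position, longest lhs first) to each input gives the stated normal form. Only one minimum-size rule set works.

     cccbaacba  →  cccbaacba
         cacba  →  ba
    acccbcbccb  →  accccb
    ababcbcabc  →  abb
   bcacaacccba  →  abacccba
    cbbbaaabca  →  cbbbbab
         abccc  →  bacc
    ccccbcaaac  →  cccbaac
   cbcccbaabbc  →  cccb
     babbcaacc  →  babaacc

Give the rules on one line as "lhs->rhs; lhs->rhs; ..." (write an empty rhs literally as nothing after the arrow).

  | cccbaacba
  | cacba => bcba => ba
  | acccbcbccb => acccbccb => accccb
  | ababcbcabc => abbabcabc => abbbaabc => abbbbcc => abbbc => abb

aab->bc; abc->ba; bc->; ca->b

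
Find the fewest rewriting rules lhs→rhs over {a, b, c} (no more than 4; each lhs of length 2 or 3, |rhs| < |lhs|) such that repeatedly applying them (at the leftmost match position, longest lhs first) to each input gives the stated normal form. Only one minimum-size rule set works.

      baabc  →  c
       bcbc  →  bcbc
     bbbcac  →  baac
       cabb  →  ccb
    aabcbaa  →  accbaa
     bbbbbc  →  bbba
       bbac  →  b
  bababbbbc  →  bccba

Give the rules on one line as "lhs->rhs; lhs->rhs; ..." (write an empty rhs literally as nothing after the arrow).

  | baabc => bacc => c
  | bcbc
  | bbbcac => baac
  | cabb => ccb

ab->c; bac->; bbc->a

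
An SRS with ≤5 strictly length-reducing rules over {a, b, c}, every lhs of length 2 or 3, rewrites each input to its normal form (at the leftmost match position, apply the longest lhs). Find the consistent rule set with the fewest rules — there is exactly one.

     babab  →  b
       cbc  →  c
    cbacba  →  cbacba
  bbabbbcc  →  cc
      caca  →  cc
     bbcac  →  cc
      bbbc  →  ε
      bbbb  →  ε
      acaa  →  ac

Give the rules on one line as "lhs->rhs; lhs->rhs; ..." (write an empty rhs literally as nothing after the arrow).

ab->; bb->; bc->; ca->c

  | babab => bab => b
  | cbc => c
  | cbacba
  | bbabbbcc => abbbcc => bbcc => cc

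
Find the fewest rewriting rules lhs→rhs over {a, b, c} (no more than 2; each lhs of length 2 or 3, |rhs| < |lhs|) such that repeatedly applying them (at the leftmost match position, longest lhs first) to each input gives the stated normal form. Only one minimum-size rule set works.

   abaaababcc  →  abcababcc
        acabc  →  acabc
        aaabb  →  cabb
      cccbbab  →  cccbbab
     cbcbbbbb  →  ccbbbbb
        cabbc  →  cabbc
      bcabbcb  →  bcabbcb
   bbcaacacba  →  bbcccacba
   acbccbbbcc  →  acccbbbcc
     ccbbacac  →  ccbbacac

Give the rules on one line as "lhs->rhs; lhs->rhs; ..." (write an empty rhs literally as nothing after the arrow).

aa->c; cbc->cc

  | abaaababcc => abcababcc
  | acabc
  | aaabb => cabb
  | cccbbab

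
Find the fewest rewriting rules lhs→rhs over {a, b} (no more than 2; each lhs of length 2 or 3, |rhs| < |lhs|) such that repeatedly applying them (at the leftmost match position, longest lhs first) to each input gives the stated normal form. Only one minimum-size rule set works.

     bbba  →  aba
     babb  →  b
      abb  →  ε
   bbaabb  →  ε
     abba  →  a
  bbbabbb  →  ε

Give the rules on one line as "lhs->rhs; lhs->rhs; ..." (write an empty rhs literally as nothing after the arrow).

aa->; bb->a

  | bbba => aba
  | babb => baa => b
  | abb => aa => ε
  | bbaabb => aaabb => abb => aa => ε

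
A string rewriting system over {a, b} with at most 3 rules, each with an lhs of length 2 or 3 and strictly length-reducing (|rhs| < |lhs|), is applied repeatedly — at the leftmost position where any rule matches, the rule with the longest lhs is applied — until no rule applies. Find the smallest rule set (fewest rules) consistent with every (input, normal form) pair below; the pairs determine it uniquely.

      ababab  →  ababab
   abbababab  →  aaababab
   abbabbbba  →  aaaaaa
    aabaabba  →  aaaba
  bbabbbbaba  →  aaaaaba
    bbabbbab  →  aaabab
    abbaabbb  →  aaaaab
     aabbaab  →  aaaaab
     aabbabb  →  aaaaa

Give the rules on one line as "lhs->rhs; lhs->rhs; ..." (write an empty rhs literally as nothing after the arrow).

baa->b; bb->a

  | ababab
  | abbababab => aaababab
  | abbabbbba => aaabbbba => aaaabba => aaaaaa
  | aabaabba => aabbba => aaaba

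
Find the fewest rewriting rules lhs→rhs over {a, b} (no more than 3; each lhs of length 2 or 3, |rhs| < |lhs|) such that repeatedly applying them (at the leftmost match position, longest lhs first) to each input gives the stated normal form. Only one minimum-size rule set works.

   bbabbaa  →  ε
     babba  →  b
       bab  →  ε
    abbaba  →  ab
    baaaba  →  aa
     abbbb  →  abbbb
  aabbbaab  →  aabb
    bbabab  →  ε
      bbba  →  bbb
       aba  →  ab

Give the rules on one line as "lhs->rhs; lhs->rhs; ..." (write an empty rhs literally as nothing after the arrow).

ba->b; baa->ab; bab->

  | bbabbaa => bbaa => bab => ε
  | babba => ba => b
  | bab => ε
  | abbaba => aba => ab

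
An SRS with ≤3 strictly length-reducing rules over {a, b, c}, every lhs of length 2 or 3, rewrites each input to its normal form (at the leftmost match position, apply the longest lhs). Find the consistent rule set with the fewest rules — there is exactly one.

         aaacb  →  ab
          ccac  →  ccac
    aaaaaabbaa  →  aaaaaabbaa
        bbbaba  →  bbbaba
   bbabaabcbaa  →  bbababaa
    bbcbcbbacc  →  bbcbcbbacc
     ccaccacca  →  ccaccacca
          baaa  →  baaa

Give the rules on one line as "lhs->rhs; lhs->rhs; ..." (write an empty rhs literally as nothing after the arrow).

  | aaacb => ab
  | ccac
  | aaaaaabbaa
  | bbbaba

aac->; abc->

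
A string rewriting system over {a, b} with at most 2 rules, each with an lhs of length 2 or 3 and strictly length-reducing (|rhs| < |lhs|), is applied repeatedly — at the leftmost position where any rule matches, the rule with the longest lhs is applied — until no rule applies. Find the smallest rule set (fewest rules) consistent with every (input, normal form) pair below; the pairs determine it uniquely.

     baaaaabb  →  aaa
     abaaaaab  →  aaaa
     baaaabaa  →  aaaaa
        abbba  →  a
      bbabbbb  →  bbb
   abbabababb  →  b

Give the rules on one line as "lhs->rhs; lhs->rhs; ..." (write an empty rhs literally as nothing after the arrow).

  | baaaaabb => aaaaabb => aaaab => aaa
  | abaaaaab => aaaaab => aaaa
  | baaaabaa => aaaabaa => aaaaa
  | abbba => bba => ba => a

ab->; ba->a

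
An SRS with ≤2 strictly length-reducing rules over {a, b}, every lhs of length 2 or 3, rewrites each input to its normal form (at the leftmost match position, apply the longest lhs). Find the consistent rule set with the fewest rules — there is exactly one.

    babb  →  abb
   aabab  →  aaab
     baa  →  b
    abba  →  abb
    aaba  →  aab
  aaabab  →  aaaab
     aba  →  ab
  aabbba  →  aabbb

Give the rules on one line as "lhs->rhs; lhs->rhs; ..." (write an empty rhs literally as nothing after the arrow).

  | babb => abb
  | aabab => aaab
  | baa => ba => b
  | abba => abb

ba->b; bab->ab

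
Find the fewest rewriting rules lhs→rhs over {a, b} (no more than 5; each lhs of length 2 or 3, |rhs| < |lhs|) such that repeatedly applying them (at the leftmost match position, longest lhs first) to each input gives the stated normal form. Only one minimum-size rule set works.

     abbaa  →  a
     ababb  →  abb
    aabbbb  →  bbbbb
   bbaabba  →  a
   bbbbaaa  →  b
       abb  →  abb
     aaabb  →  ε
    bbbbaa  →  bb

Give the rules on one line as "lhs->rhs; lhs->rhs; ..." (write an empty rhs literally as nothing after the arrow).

  | abbaa => aba => a
  | ababb => abb
  | aabbbb => bbbbb
  | bbaabba => babba => baba => baa => a

aa->b; aba->a; ba->; bab->ba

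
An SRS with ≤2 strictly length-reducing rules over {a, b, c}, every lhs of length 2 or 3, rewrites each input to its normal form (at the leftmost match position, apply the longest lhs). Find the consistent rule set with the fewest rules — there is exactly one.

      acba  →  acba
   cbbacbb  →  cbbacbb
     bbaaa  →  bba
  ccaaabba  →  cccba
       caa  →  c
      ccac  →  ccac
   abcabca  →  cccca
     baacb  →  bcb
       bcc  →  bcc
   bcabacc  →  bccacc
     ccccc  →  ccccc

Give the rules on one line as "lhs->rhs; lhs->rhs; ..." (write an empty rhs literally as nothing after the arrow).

  | acba
  | cbbacbb
  | bbaaa => bba
  | ccaaabba => ccabba => cccba

aa->; ab->c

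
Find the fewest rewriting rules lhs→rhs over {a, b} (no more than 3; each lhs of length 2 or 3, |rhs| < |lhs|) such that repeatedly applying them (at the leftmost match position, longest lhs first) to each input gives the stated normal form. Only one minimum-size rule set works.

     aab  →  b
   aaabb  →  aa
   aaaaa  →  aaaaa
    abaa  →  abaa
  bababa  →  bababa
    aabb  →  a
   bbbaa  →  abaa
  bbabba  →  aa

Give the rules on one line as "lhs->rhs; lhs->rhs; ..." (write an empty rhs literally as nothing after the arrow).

  | aab => b
  | aaabb => abb => aa
  | aaaaa
  | abaa

aab->b; bb->a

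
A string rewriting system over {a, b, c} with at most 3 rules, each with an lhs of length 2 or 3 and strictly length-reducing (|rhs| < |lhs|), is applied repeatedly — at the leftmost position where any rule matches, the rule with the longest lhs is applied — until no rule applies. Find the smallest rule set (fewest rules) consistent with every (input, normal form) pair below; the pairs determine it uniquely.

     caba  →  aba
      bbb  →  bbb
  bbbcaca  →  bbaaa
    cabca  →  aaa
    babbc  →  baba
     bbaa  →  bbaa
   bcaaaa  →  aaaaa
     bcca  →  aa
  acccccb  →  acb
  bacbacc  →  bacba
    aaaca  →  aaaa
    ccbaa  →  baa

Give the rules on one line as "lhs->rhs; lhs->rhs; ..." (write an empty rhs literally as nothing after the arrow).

  | caba => aba
  | bbb
  | bbbcaca => bbaaca => bbaaa
  | cabca => abca => aaa

bc->a; ca->a; cc->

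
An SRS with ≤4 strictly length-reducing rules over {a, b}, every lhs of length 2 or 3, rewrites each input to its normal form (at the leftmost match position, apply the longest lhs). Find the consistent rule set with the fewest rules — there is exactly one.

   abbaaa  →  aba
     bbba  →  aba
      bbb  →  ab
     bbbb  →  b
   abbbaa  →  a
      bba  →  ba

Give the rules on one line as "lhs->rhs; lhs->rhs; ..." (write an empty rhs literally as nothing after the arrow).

aa->b; bb->a; bba->ba

  | abbaaa => abaaa => abba => aba
  | bbba => aba
  | bbb => ab
  | bbbb => abb => aa => b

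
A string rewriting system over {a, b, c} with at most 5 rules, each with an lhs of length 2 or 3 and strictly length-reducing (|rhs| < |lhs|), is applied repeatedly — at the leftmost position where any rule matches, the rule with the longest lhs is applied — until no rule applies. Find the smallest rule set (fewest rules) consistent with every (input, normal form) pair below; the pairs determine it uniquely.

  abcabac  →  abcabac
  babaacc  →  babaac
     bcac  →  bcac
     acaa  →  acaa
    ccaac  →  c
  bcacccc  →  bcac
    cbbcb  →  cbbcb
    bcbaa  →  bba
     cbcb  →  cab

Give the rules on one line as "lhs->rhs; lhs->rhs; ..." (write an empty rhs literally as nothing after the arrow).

  | abcabac
  | babaacc => babaac
  | bcac
  | acaa

cba->b; cbc->ca; cc->c; cca->cc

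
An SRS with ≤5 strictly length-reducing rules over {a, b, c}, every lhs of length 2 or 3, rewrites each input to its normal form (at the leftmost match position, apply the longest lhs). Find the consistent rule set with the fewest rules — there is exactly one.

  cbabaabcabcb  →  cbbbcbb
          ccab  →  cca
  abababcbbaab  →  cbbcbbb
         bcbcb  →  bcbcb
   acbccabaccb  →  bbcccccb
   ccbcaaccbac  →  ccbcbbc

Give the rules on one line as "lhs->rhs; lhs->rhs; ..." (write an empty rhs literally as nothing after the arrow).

  | cbabaabcabcb => cbbaabcabcb => cbbabcabcb => cbbbcabcb => cbbbcacb => cbbbcbb
  | ccab => cca
  | abababcbbaab => cbabcbbaab => cbbcbbaab => cbbcbbab => cbbcbbb
  | bcbcb

ab->a; aba->c; ac->b; ba->b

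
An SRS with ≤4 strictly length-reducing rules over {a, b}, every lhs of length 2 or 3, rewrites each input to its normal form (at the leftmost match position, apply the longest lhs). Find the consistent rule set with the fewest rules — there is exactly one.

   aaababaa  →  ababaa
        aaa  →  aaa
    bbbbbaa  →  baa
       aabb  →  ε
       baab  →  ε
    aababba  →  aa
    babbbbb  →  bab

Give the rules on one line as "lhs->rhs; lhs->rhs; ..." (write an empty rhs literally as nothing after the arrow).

  | aaababaa => ababaa
  | aaa
  | bbbbbaa => bbbaa => baa
  | aabb => bb => ε

aab->b; abb->ba; bb->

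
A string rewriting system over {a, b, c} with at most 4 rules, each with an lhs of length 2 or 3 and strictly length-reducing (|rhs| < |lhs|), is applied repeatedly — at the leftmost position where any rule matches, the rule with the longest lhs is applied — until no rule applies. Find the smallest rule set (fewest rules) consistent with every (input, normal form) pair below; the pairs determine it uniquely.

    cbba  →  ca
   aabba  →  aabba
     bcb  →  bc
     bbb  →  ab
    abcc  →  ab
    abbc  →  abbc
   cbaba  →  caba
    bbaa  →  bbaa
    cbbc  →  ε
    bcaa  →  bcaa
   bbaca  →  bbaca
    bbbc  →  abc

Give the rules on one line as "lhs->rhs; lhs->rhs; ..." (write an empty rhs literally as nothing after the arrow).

  | cbba => cba => ca
  | aabba
  | bcb => bc
  | bbb => ab

bbb->ab; cb->c; cc->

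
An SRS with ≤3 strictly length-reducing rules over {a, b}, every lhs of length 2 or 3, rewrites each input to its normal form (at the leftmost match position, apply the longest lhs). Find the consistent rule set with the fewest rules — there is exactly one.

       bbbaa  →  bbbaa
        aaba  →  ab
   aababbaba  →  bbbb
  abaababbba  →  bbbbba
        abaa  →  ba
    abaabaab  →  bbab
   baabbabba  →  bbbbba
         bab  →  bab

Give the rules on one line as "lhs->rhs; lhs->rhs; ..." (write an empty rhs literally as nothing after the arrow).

aba->b; abb->bb

  | bbbaa
  | aaba => ab
  | aababbaba => abbbaba => bbbaba => bbbb
  | abaababbba => bababbba => bbbbba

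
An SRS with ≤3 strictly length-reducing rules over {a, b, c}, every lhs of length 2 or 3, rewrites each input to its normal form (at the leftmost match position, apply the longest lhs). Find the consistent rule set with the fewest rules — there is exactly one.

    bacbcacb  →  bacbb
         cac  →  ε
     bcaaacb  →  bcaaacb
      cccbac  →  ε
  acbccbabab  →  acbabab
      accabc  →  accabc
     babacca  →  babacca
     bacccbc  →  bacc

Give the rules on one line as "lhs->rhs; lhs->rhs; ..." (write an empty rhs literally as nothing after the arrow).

  | bacbcacb => bacbb
  | cac => ε
  | bcaaacb
  | cccbac => cac => ε

cac->; ccb->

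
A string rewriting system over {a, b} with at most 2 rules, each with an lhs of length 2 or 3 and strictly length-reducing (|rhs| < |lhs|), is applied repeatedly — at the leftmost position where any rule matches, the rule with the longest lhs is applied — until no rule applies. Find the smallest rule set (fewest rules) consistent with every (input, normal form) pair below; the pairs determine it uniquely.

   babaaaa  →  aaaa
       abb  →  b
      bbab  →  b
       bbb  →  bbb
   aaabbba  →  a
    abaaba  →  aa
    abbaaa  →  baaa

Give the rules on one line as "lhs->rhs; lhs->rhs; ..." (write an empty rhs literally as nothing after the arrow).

  | babaaaa => aaaa
  | abb => b
  | bbab => b
  | bbb

ab->; bab->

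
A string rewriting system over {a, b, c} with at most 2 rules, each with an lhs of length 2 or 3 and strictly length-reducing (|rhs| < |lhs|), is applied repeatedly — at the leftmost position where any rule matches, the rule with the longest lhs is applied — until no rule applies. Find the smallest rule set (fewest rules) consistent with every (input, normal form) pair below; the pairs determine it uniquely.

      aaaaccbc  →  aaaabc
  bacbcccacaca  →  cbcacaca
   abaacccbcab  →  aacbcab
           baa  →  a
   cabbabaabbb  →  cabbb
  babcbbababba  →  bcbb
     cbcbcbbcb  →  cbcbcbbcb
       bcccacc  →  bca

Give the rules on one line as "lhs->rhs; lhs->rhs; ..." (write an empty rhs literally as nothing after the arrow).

ba->; cc->

  | aaaaccbc => aaaabc
  | bacbcccacaca => cbcccacaca => cbcacaca
  | abaacccbcab => aacccbcab => aacbcab
  | baa => a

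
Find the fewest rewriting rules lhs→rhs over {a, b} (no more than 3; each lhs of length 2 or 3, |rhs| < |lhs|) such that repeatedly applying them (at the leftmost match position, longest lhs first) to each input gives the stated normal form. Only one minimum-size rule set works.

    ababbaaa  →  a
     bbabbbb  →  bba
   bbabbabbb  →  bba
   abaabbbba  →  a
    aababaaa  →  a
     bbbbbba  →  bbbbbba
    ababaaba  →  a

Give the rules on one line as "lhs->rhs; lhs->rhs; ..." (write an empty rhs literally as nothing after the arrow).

  | ababbaaa => aabbaaa => abbaaa => abaaa => aaaa => aaa => aa => a
  | bbabbbb => bbabbb => bbabb => bbab => bba
  | bbabbabbb => bbababbb => bbaabbb => bbabbb => bbabb => bbab => bba
  | abaabbbba => aaabbbba => aabbbba => abbbba => abbba => abba => aba => aa => a

aa->a; ab->a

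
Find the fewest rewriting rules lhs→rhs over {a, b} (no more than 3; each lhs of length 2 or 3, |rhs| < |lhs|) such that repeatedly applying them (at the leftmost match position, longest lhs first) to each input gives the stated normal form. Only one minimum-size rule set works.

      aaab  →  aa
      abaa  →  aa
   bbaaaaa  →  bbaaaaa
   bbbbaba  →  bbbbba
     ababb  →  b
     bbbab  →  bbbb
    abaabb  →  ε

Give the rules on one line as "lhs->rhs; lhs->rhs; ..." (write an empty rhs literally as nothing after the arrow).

  | aaab => aa
  | abaa => aa
  | bbaaaaa
  | bbbbaba => bbbbba

ab->; bab->bb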